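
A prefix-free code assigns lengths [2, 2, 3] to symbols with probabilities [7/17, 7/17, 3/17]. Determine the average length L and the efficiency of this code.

Average length L = Σ p_i × l_i = 2.1765 bits
Entropy H = 1.4958 bits
Efficiency η = H/L × 100% = 68.73%


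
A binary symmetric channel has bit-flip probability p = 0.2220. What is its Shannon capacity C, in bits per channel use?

For BSC with error probability p:
C = 1 - H(p) where H(p) is binary entropy
H(0.2220) = -0.2220 × log₂(0.2220) - 0.7780 × log₂(0.7780)
H(p) = 0.7638
C = 1 - 0.7638 = 0.2362 bits/use


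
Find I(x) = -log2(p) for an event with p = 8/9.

Information content I(x) = -log₂(p(x))
I = -log₂(8/9) = -log₂(0.8889)
I = 0.1699 bits


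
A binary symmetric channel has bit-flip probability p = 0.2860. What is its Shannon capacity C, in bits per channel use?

For BSC with error probability p:
C = 1 - H(p) where H(p) is binary entropy
H(0.2860) = -0.2860 × log₂(0.2860) - 0.7140 × log₂(0.7140)
H(p) = 0.8635
C = 1 - 0.8635 = 0.1365 bits/use


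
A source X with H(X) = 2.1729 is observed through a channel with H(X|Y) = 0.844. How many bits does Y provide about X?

I(X;Y) = H(X) - H(X|Y)
I(X;Y) = 2.1729 - 0.844 = 1.3289 bits


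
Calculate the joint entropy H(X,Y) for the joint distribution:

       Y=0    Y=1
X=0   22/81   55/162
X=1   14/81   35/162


H(X,Y) = -Σ p(x,y) log₂ p(x,y)
  p(0,0)=22/81: -0.2716 × log₂(0.2716) = 0.5107
  p(0,1)=55/162: -0.3395 × log₂(0.3395) = 0.5291
  p(1,0)=14/81: -0.1728 × log₂(0.1728) = 0.4377
  p(1,1)=35/162: -0.2160 × log₂(0.2160) = 0.4776
H(X,Y) = 1.9552 bits


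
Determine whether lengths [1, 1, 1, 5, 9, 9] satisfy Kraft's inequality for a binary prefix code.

Kraft inequality: Σ 2^(-l_i) ≤ 1 for prefix-free code
Calculating: 2^(-1) + 2^(-1) + 2^(-1) + 2^(-5) + 2^(-9) + 2^(-9)
= 0.5 + 0.5 + 0.5 + 0.03125 + 0.001953125 + 0.001953125
= 1.5352
Since 1.5352 > 1, prefix-free code does not exist


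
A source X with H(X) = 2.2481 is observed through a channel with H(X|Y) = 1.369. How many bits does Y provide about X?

I(X;Y) = H(X) - H(X|Y)
I(X;Y) = 2.2481 - 1.369 = 0.8791 bits


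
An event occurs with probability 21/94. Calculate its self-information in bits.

Information content I(x) = -log₂(p(x))
I = -log₂(21/94) = -log₂(0.2234)
I = 2.1623 bits


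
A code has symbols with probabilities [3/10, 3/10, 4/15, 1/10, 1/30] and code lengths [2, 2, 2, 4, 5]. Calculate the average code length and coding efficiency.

Average length L = Σ p_i × l_i = 2.3000 bits
Entropy H = 2.0464 bits
Efficiency η = H/L × 100% = 88.98%


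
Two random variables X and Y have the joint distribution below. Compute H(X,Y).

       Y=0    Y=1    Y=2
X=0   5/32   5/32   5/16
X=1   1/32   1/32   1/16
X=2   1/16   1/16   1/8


H(X,Y) = -Σ p(x,y) log₂ p(x,y)
  p(0,0)=5/32: -0.1562 × log₂(0.1562) = 0.4184
  p(0,1)=5/32: -0.1562 × log₂(0.1562) = 0.4184
  p(0,2)=5/16: -0.3125 × log₂(0.3125) = 0.5244
  p(1,0)=1/32: -0.0312 × log₂(0.0312) = 0.1562
  p(1,1)=1/32: -0.0312 × log₂(0.0312) = 0.1562
  p(1,2)=1/16: -0.0625 × log₂(0.0625) = 0.2500
  p(2,0)=1/16: -0.0625 × log₂(0.0625) = 0.2500
  p(2,1)=1/16: -0.0625 × log₂(0.0625) = 0.2500
  p(2,2)=1/8: -0.1250 × log₂(0.1250) = 0.3750
H(X,Y) = 2.7988 bits


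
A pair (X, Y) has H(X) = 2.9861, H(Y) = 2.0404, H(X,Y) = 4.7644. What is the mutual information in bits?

I(X;Y) = H(X) + H(Y) - H(X,Y)
I(X;Y) = 2.9861 + 2.0404 - 4.7644 = 0.2621 bits


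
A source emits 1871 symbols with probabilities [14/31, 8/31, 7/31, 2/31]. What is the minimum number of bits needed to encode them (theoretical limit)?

Entropy H = 1.7621 bits/symbol
Minimum bits = H × n = 1.7621 × 1871
= 3296.92 bits


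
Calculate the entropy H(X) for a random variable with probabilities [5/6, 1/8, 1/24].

H(X) = -Σ p(x) log₂ p(x)
  -5/6 × log₂(5/6) = 0.2192
  -1/8 × log₂(1/8) = 0.3750
  -1/24 × log₂(1/24) = 0.1910
H(X) = 0.7852 bits


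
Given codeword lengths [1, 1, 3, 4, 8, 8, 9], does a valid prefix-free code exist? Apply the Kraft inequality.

Kraft inequality: Σ 2^(-l_i) ≤ 1 for prefix-free code
Calculating: 2^(-1) + 2^(-1) + 2^(-3) + 2^(-4) + 2^(-8) + 2^(-8) + 2^(-9)
= 0.5 + 0.5 + 0.125 + 0.0625 + 0.00390625 + 0.00390625 + 0.001953125
= 1.1973
Since 1.1973 > 1, prefix-free code does not exist


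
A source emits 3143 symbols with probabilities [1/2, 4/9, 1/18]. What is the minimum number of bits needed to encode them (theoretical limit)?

Entropy H = 1.2516 bits/symbol
Minimum bits = H × n = 1.2516 × 3143
= 3933.87 bits


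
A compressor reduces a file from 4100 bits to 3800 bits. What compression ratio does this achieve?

Compression ratio = Original / Compressed
= 4100 / 3800 = 1.08:1


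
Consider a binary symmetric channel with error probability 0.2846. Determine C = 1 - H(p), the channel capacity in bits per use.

For BSC with error probability p:
C = 1 - H(p) where H(p) is binary entropy
H(0.2846) = -0.2846 × log₂(0.2846) - 0.7154 × log₂(0.7154)
H(p) = 0.8616
C = 1 - 0.8616 = 0.1384 bits/use


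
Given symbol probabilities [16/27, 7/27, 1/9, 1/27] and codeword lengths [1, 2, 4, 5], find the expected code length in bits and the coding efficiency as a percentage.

Average length L = Σ p_i × l_i = 1.7407 bits
Entropy H = 1.4806 bits
Efficiency η = H/L × 100% = 85.05%


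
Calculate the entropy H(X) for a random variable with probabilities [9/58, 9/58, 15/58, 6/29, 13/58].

H(X) = -Σ p(x) log₂ p(x)
  -9/58 × log₂(9/58) = 0.4171
  -9/58 × log₂(9/58) = 0.4171
  -15/58 × log₂(15/58) = 0.5046
  -6/29 × log₂(6/29) = 0.4703
  -13/58 × log₂(13/58) = 0.4836
H(X) = 2.2927 bits


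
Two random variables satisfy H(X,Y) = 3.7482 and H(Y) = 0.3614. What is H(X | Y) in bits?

Chain rule: H(X,Y) = H(X|Y) + H(Y)
H(X|Y) = H(X,Y) - H(Y) = 3.7482 - 0.3614 = 3.3868 bits


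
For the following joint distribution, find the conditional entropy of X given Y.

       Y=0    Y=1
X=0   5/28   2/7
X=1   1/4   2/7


H(X|Y) = Σ_y p(y) H(X|Y=y)
  p(Y=0) = 3/7, H(X|Y=0) = 0.9799
  p(Y=1) = 4/7, H(X|Y=1) = 1.0000
H(X|Y) = 0.4286×0.9799 + 0.5714×1.0000 = 0.9914 bits


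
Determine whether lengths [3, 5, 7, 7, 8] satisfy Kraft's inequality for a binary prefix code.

Kraft inequality: Σ 2^(-l_i) ≤ 1 for prefix-free code
Calculating: 2^(-3) + 2^(-5) + 2^(-7) + 2^(-7) + 2^(-8)
= 0.125 + 0.03125 + 0.0078125 + 0.0078125 + 0.00390625
= 0.1758
Since 0.1758 ≤ 1, prefix-free code exists


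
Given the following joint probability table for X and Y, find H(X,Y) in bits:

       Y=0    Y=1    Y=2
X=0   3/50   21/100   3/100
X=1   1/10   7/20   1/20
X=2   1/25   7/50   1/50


H(X,Y) = -Σ p(x,y) log₂ p(x,y)
  p(0,0)=3/50: -0.0600 × log₂(0.0600) = 0.2435
  p(0,1)=21/100: -0.2100 × log₂(0.2100) = 0.4728
  p(0,2)=3/100: -0.0300 × log₂(0.0300) = 0.1518
  p(1,0)=1/10: -0.1000 × log₂(0.1000) = 0.3322
  p(1,1)=7/20: -0.3500 × log₂(0.3500) = 0.5301
  p(1,2)=1/20: -0.0500 × log₂(0.0500) = 0.2161
  p(2,0)=1/25: -0.0400 × log₂(0.0400) = 0.1858
  p(2,1)=7/50: -0.1400 × log₂(0.1400) = 0.3971
  p(2,2)=1/50: -0.0200 × log₂(0.0200) = 0.1129
H(X,Y) = 2.6423 bits


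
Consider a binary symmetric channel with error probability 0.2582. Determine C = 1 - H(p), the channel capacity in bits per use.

For BSC with error probability p:
C = 1 - H(p) where H(p) is binary entropy
H(0.2582) = -0.2582 × log₂(0.2582) - 0.7418 × log₂(0.7418)
H(p) = 0.8240
C = 1 - 0.8240 = 0.1760 bits/use


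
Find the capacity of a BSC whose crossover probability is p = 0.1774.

For BSC with error probability p:
C = 1 - H(p) where H(p) is binary entropy
H(0.1774) = -0.1774 × log₂(0.1774) - 0.8226 × log₂(0.8226)
H(p) = 0.6744
C = 1 - 0.6744 = 0.3256 bits/use


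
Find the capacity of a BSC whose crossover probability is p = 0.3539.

For BSC with error probability p:
C = 1 - H(p) where H(p) is binary entropy
H(0.3539) = -0.3539 × log₂(0.3539) - 0.6461 × log₂(0.6461)
H(p) = 0.9375
C = 1 - 0.9375 = 0.0625 bits/use


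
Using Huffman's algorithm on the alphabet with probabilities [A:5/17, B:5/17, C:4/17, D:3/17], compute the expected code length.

Huffman tree construction:
Combine smallest probabilities repeatedly
Resulting codes:
  A: 10 (length 2)
  B: 11 (length 2)
  C: 01 (length 2)
  D: 00 (length 2)
Average length = Σ p(s) × length(s) = 2.0000 bits


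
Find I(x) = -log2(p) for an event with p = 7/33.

Information content I(x) = -log₂(p(x))
I = -log₂(7/33) = -log₂(0.2121)
I = 2.2370 bits


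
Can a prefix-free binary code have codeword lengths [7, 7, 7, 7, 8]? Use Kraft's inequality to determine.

Kraft inequality: Σ 2^(-l_i) ≤ 1 for prefix-free code
Calculating: 2^(-7) + 2^(-7) + 2^(-7) + 2^(-7) + 2^(-8)
= 0.0078125 + 0.0078125 + 0.0078125 + 0.0078125 + 0.00390625
= 0.0352
Since 0.0352 ≤ 1, prefix-free code exists


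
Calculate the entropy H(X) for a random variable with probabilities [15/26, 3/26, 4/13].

H(X) = -Σ p(x) log₂ p(x)
  -15/26 × log₂(15/26) = 0.4578
  -3/26 × log₂(3/26) = 0.3595
  -4/13 × log₂(4/13) = 0.5232
H(X) = 1.3405 bits


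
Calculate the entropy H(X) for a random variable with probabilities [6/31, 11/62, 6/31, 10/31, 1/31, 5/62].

H(X) = -Σ p(x) log₂ p(x)
  -6/31 × log₂(6/31) = 0.4586
  -11/62 × log₂(11/62) = 0.4426
  -6/31 × log₂(6/31) = 0.4586
  -10/31 × log₂(10/31) = 0.5265
  -1/31 × log₂(1/31) = 0.1598
  -5/62 × log₂(5/62) = 0.2929
H(X) = 2.3390 bits


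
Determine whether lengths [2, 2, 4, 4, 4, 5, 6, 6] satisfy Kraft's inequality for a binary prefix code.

Kraft inequality: Σ 2^(-l_i) ≤ 1 for prefix-free code
Calculating: 2^(-2) + 2^(-2) + 2^(-4) + 2^(-4) + 2^(-4) + 2^(-5) + 2^(-6) + 2^(-6)
= 0.25 + 0.25 + 0.0625 + 0.0625 + 0.0625 + 0.03125 + 0.015625 + 0.015625
= 0.7500
Since 0.7500 ≤ 1, prefix-free code exists


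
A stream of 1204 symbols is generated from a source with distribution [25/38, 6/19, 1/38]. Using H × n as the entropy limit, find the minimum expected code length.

Entropy H = 1.0607 bits/symbol
Minimum bits = H × n = 1.0607 × 1204
= 1277.04 bits


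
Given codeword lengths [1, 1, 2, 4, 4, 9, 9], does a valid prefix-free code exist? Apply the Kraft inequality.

Kraft inequality: Σ 2^(-l_i) ≤ 1 for prefix-free code
Calculating: 2^(-1) + 2^(-1) + 2^(-2) + 2^(-4) + 2^(-4) + 2^(-9) + 2^(-9)
= 0.5 + 0.5 + 0.25 + 0.0625 + 0.0625 + 0.001953125 + 0.001953125
= 1.3789
Since 1.3789 > 1, prefix-free code does not exist


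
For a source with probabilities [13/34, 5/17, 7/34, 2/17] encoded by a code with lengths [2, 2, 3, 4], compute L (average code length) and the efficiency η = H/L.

Average length L = Σ p_i × l_i = 2.4412 bits
Entropy H = 1.8823 bits
Efficiency η = H/L × 100% = 77.11%


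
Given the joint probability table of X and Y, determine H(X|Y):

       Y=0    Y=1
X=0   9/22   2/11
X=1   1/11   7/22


H(X|Y) = Σ_y p(y) H(X|Y=y)
  p(Y=0) = 1/2, H(X|Y=0) = 0.6840
  p(Y=1) = 1/2, H(X|Y=1) = 0.9457
H(X|Y) = 0.5000×0.6840 + 0.5000×0.9457 = 0.8148 bits


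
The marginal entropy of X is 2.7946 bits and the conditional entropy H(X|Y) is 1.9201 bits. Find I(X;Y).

I(X;Y) = H(X) - H(X|Y)
I(X;Y) = 2.7946 - 1.9201 = 0.8745 bits


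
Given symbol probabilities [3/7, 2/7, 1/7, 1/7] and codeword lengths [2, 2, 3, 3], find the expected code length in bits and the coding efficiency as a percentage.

Average length L = Σ p_i × l_i = 2.2857 bits
Entropy H = 1.8424 bits
Efficiency η = H/L × 100% = 80.60%


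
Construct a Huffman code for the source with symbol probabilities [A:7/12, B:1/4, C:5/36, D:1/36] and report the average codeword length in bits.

Huffman tree construction:
Combine smallest probabilities repeatedly
Resulting codes:
  A: 1 (length 1)
  B: 01 (length 2)
  C: 001 (length 3)
  D: 000 (length 3)
Average length = Σ p(s) × length(s) = 1.5833 bits


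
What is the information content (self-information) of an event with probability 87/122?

Information content I(x) = -log₂(p(x))
I = -log₂(87/122) = -log₂(0.7131)
I = 0.4878 bits


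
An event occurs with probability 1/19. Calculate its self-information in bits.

Information content I(x) = -log₂(p(x))
I = -log₂(1/19) = -log₂(0.0526)
I = 4.2479 bits


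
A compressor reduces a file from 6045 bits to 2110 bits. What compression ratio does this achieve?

Compression ratio = Original / Compressed
= 6045 / 2110 = 2.86:1


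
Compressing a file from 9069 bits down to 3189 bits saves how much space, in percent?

Space savings = (1 - Compressed/Original) × 100%
= (1 - 3189/9069) × 100%
= 64.84%


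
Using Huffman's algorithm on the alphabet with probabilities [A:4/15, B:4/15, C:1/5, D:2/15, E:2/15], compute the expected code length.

Huffman tree construction:
Combine smallest probabilities repeatedly
Resulting codes:
  A: 01 (length 2)
  B: 10 (length 2)
  C: 00 (length 2)
  D: 110 (length 3)
  E: 111 (length 3)
Average length = Σ p(s) × length(s) = 2.2667 bits


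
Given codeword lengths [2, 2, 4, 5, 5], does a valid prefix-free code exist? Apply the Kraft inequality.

Kraft inequality: Σ 2^(-l_i) ≤ 1 for prefix-free code
Calculating: 2^(-2) + 2^(-2) + 2^(-4) + 2^(-5) + 2^(-5)
= 0.25 + 0.25 + 0.0625 + 0.03125 + 0.03125
= 0.6250
Since 0.6250 ≤ 1, prefix-free code exists


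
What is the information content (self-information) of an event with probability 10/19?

Information content I(x) = -log₂(p(x))
I = -log₂(10/19) = -log₂(0.5263)
I = 0.9260 bits


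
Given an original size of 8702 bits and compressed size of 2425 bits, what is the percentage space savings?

Space savings = (1 - Compressed/Original) × 100%
= (1 - 2425/8702) × 100%
= 72.13%


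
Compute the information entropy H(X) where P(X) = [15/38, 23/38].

H(X) = -Σ p(x) log₂ p(x)
  -15/38 × log₂(15/38) = 0.5294
  -23/38 × log₂(23/38) = 0.4384
H(X) = 0.9678 bits


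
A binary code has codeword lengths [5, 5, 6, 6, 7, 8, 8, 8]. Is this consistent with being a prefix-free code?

Kraft inequality: Σ 2^(-l_i) ≤ 1 for prefix-free code
Calculating: 2^(-5) + 2^(-5) + 2^(-6) + 2^(-6) + 2^(-7) + 2^(-8) + 2^(-8) + 2^(-8)
= 0.03125 + 0.03125 + 0.015625 + 0.015625 + 0.0078125 + 0.00390625 + 0.00390625 + 0.00390625
= 0.1133
Since 0.1133 ≤ 1, prefix-free code exists


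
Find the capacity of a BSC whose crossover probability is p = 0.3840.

For BSC with error probability p:
C = 1 - H(p) where H(p) is binary entropy
H(0.3840) = -0.3840 × log₂(0.3840) - 0.6160 × log₂(0.6160)
H(p) = 0.9608
C = 1 - 0.9608 = 0.0392 bits/use


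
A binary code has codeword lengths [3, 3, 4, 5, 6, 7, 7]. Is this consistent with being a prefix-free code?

Kraft inequality: Σ 2^(-l_i) ≤ 1 for prefix-free code
Calculating: 2^(-3) + 2^(-3) + 2^(-4) + 2^(-5) + 2^(-6) + 2^(-7) + 2^(-7)
= 0.125 + 0.125 + 0.0625 + 0.03125 + 0.015625 + 0.0078125 + 0.0078125
= 0.3750
Since 0.3750 ≤ 1, prefix-free code exists


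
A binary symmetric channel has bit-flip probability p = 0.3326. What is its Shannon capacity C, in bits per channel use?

For BSC with error probability p:
C = 1 - H(p) where H(p) is binary entropy
H(0.3326) = -0.3326 × log₂(0.3326) - 0.6674 × log₂(0.6674)
H(p) = 0.9176
C = 1 - 0.9176 = 0.0824 bits/use


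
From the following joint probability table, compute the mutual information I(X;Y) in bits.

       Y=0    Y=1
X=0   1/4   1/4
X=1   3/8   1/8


H(X) = 1.0000, H(Y) = 0.9544, H(X,Y) = 1.9056
I(X;Y) = H(X) + H(Y) - H(X,Y) = 0.0488 bits


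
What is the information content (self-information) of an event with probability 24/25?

Information content I(x) = -log₂(p(x))
I = -log₂(24/25) = -log₂(0.9600)
I = 0.0589 bits


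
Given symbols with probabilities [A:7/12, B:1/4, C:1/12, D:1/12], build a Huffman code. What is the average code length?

Huffman tree construction:
Combine smallest probabilities repeatedly
Resulting codes:
  A: 1 (length 1)
  B: 01 (length 2)
  C: 000 (length 3)
  D: 001 (length 3)
Average length = Σ p(s) × length(s) = 1.5833 bits


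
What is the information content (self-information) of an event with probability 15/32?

Information content I(x) = -log₂(p(x))
I = -log₂(15/32) = -log₂(0.4688)
I = 1.0931 bits


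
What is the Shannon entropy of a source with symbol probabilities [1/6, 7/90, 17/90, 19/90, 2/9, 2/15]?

H(X) = -Σ p(x) log₂ p(x)
  -1/6 × log₂(1/6) = 0.4308
  -7/90 × log₂(7/90) = 0.2866
  -17/90 × log₂(17/90) = 0.4542
  -19/90 × log₂(19/90) = 0.4737
  -2/9 × log₂(2/9) = 0.4822
  -2/15 × log₂(2/15) = 0.3876
H(X) = 2.5151 bits


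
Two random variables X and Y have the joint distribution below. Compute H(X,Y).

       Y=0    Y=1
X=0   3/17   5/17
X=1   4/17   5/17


H(X,Y) = -Σ p(x,y) log₂ p(x,y)
  p(0,0)=3/17: -0.1765 × log₂(0.1765) = 0.4416
  p(0,1)=5/17: -0.2941 × log₂(0.2941) = 0.5193
  p(1,0)=4/17: -0.2353 × log₂(0.2353) = 0.4912
  p(1,1)=5/17: -0.2941 × log₂(0.2941) = 0.5193
H(X,Y) = 1.9713 bits


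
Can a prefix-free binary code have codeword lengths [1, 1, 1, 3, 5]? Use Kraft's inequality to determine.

Kraft inequality: Σ 2^(-l_i) ≤ 1 for prefix-free code
Calculating: 2^(-1) + 2^(-1) + 2^(-1) + 2^(-3) + 2^(-5)
= 0.5 + 0.5 + 0.5 + 0.125 + 0.03125
= 1.6562
Since 1.6562 > 1, prefix-free code does not exist


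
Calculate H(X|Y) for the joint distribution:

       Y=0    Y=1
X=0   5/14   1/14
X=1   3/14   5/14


H(X|Y) = Σ_y p(y) H(X|Y=y)
  p(Y=0) = 4/7, H(X|Y=0) = 0.9544
  p(Y=1) = 3/7, H(X|Y=1) = 0.6500
H(X|Y) = 0.5714×0.9544 + 0.4286×0.6500 = 0.8240 bits


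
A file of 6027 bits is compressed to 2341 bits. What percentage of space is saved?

Space savings = (1 - Compressed/Original) × 100%
= (1 - 2341/6027) × 100%
= 61.16%


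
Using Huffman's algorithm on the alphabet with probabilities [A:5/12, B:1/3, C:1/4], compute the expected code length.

Huffman tree construction:
Combine smallest probabilities repeatedly
Resulting codes:
  A: 0 (length 1)
  B: 11 (length 2)
  C: 10 (length 2)
Average length = Σ p(s) × length(s) = 1.5833 bits


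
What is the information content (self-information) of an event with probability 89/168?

Information content I(x) = -log₂(p(x))
I = -log₂(89/168) = -log₂(0.5298)
I = 0.9166 bits


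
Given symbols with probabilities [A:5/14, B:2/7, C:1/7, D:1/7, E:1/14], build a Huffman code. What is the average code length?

Huffman tree construction:
Combine smallest probabilities repeatedly
Resulting codes:
  A: 11 (length 2)
  B: 10 (length 2)
  C: 011 (length 3)
  D: 00 (length 2)
  E: 010 (length 3)
Average length = Σ p(s) × length(s) = 2.2143 bits


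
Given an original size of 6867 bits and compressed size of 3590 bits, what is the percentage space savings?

Space savings = (1 - Compressed/Original) × 100%
= (1 - 3590/6867) × 100%
= 47.72%


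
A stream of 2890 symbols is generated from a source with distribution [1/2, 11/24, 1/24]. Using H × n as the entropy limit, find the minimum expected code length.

Entropy H = 1.2069 bits/symbol
Minimum bits = H × n = 1.2069 × 2890
= 3487.97 bits


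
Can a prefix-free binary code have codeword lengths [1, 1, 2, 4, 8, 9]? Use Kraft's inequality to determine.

Kraft inequality: Σ 2^(-l_i) ≤ 1 for prefix-free code
Calculating: 2^(-1) + 2^(-1) + 2^(-2) + 2^(-4) + 2^(-8) + 2^(-9)
= 0.5 + 0.5 + 0.25 + 0.0625 + 0.00390625 + 0.001953125
= 1.3184
Since 1.3184 > 1, prefix-free code does not exist


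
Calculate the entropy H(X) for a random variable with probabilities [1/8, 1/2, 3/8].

H(X) = -Σ p(x) log₂ p(x)
  -1/8 × log₂(1/8) = 0.3750
  -1/2 × log₂(1/2) = 0.5000
  -3/8 × log₂(3/8) = 0.5306
H(X) = 1.4056 bits


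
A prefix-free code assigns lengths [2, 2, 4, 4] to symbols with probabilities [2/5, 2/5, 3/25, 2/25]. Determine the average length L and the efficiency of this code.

Average length L = Σ p_i × l_i = 2.4000 bits
Entropy H = 1.7161 bits
Efficiency η = H/L × 100% = 71.50%


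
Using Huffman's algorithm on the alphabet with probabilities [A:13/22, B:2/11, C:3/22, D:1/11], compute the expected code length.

Huffman tree construction:
Combine smallest probabilities repeatedly
Resulting codes:
  A: 1 (length 1)
  B: 00 (length 2)
  C: 011 (length 3)
  D: 010 (length 3)
Average length = Σ p(s) × length(s) = 1.6364 bits


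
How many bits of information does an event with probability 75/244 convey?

Information content I(x) = -log₂(p(x))
I = -log₂(75/244) = -log₂(0.3074)
I = 1.7019 bits


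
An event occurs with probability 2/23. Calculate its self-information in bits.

Information content I(x) = -log₂(p(x))
I = -log₂(2/23) = -log₂(0.0870)
I = 3.5236 bits


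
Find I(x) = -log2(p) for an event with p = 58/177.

Information content I(x) = -log₂(p(x))
I = -log₂(58/177) = -log₂(0.3277)
I = 1.6096 bits


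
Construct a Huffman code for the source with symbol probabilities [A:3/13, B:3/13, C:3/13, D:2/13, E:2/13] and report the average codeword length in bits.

Huffman tree construction:
Combine smallest probabilities repeatedly
Resulting codes:
  A: 00 (length 2)
  B: 01 (length 2)
  C: 10 (length 2)
  D: 110 (length 3)
  E: 111 (length 3)
Average length = Σ p(s) × length(s) = 2.3077 bits


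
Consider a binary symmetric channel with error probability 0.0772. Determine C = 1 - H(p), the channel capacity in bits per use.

For BSC with error probability p:
C = 1 - H(p) where H(p) is binary entropy
H(0.0772) = -0.0772 × log₂(0.0772) - 0.9228 × log₂(0.9228)
H(p) = 0.3922
C = 1 - 0.3922 = 0.6078 bits/use


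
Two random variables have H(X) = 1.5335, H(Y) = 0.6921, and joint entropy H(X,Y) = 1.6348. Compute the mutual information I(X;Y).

I(X;Y) = H(X) + H(Y) - H(X,Y)
I(X;Y) = 1.5335 + 0.6921 - 1.6348 = 0.5908 bits


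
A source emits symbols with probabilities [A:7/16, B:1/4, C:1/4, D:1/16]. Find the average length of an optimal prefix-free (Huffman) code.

Huffman tree construction:
Combine smallest probabilities repeatedly
Resulting codes:
  A: 0 (length 1)
  B: 111 (length 3)
  C: 10 (length 2)
  D: 110 (length 3)
Average length = Σ p(s) × length(s) = 1.8750 bits


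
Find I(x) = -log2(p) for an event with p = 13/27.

Information content I(x) = -log₂(p(x))
I = -log₂(13/27) = -log₂(0.4815)
I = 1.0544 bits


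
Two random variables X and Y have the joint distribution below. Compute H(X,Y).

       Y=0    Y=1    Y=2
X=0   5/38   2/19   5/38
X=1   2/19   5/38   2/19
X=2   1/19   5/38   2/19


H(X,Y) = -Σ p(x,y) log₂ p(x,y)
  p(0,0)=5/38: -0.1316 × log₂(0.1316) = 0.3850
  p(0,1)=2/19: -0.1053 × log₂(0.1053) = 0.3419
  p(0,2)=5/38: -0.1316 × log₂(0.1316) = 0.3850
  p(1,0)=2/19: -0.1053 × log₂(0.1053) = 0.3419
  p(1,1)=5/38: -0.1316 × log₂(0.1316) = 0.3850
  p(1,2)=2/19: -0.1053 × log₂(0.1053) = 0.3419
  p(2,0)=1/19: -0.0526 × log₂(0.0526) = 0.2236
  p(2,1)=5/38: -0.1316 × log₂(0.1316) = 0.3850
  p(2,2)=2/19: -0.1053 × log₂(0.1053) = 0.3419
H(X,Y) = 3.1311 bits


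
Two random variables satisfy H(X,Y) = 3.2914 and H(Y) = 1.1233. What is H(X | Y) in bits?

Chain rule: H(X,Y) = H(X|Y) + H(Y)
H(X|Y) = H(X,Y) - H(Y) = 3.2914 - 1.1233 = 2.1681 bits


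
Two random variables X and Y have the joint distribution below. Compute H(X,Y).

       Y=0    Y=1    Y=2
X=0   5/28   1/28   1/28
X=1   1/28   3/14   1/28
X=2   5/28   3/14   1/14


H(X,Y) = -Σ p(x,y) log₂ p(x,y)
  p(0,0)=5/28: -0.1786 × log₂(0.1786) = 0.4438
  p(0,1)=1/28: -0.0357 × log₂(0.0357) = 0.1717
  p(0,2)=1/28: -0.0357 × log₂(0.0357) = 0.1717
  p(1,0)=1/28: -0.0357 × log₂(0.0357) = 0.1717
  p(1,1)=3/14: -0.2143 × log₂(0.2143) = 0.4762
  p(1,2)=1/28: -0.0357 × log₂(0.0357) = 0.1717
  p(2,0)=5/28: -0.1786 × log₂(0.1786) = 0.4438
  p(2,1)=3/14: -0.2143 × log₂(0.2143) = 0.4762
  p(2,2)=1/14: -0.0714 × log₂(0.0714) = 0.2720
H(X,Y) = 2.7988 bits


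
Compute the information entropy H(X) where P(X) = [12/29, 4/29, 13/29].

H(X) = -Σ p(x) log₂ p(x)
  -12/29 × log₂(12/29) = 0.5268
  -4/29 × log₂(4/29) = 0.3942
  -13/29 × log₂(13/29) = 0.5189
H(X) = 1.4399 bits


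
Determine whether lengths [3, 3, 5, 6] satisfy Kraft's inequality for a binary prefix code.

Kraft inequality: Σ 2^(-l_i) ≤ 1 for prefix-free code
Calculating: 2^(-3) + 2^(-3) + 2^(-5) + 2^(-6)
= 0.125 + 0.125 + 0.03125 + 0.015625
= 0.2969
Since 0.2969 ≤ 1, prefix-free code exists


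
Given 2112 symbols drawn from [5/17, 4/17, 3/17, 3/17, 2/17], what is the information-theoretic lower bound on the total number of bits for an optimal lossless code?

Entropy H = 2.2569 bits/symbol
Minimum bits = H × n = 2.2569 × 2112
= 4766.59 bits


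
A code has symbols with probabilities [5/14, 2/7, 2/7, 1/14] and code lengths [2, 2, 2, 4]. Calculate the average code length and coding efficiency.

Average length L = Σ p_i × l_i = 2.1429 bits
Entropy H = 1.8352 bits
Efficiency η = H/L × 100% = 85.64%


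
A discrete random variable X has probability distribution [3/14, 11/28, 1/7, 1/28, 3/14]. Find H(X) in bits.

H(X) = -Σ p(x) log₂ p(x)
  -3/14 × log₂(3/14) = 0.4762
  -11/28 × log₂(11/28) = 0.5295
  -1/7 × log₂(1/7) = 0.4011
  -1/28 × log₂(1/28) = 0.1717
  -3/14 × log₂(3/14) = 0.4762
H(X) = 2.0547 bits


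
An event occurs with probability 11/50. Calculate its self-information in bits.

Information content I(x) = -log₂(p(x))
I = -log₂(11/50) = -log₂(0.2200)
I = 2.1844 bits


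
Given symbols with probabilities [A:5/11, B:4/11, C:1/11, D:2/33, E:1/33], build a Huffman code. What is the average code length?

Huffman tree construction:
Combine smallest probabilities repeatedly
Resulting codes:
  A: 0 (length 1)
  B: 11 (length 2)
  C: 100 (length 3)
  D: 1011 (length 4)
  E: 1010 (length 4)
Average length = Σ p(s) × length(s) = 1.8182 bits


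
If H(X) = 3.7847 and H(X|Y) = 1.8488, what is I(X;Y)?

I(X;Y) = H(X) - H(X|Y)
I(X;Y) = 3.7847 - 1.8488 = 1.9359 bits


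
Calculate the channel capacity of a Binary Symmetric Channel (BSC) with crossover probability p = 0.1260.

For BSC with error probability p:
C = 1 - H(p) where H(p) is binary entropy
H(0.1260) = -0.1260 × log₂(0.1260) - 0.8740 × log₂(0.8740)
H(p) = 0.5464
C = 1 - 0.5464 = 0.4536 bits/use


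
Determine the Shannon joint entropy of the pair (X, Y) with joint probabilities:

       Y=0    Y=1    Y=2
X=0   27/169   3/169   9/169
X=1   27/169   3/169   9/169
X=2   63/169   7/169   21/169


H(X,Y) = -Σ p(x,y) log₂ p(x,y)
  p(0,0)=27/169: -0.1598 × log₂(0.1598) = 0.4227
  p(0,1)=3/169: -0.0178 × log₂(0.0178) = 0.1032
  p(0,2)=9/169: -0.0533 × log₂(0.0533) = 0.2253
  p(1,0)=27/169: -0.1598 × log₂(0.1598) = 0.4227
  p(1,1)=3/169: -0.0178 × log₂(0.0178) = 0.1032
  p(1,2)=9/169: -0.0533 × log₂(0.0533) = 0.2253
  p(2,0)=63/169: -0.3728 × log₂(0.3728) = 0.5307
  p(2,1)=7/169: -0.0414 × log₂(0.0414) = 0.1903
  p(2,2)=21/169: -0.1243 × log₂(0.1243) = 0.3738
H(X,Y) = 2.5974 bits


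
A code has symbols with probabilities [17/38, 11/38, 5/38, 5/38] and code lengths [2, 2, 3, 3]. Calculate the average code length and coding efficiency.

Average length L = Σ p_i × l_i = 2.2632 bits
Entropy H = 1.8069 bits
Efficiency η = H/L × 100% = 79.84%


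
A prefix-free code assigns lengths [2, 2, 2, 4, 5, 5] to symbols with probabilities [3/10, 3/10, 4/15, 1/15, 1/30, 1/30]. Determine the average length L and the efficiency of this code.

Average length L = Σ p_i × l_i = 2.3333 bits
Entropy H = 2.1383 bits
Efficiency η = H/L × 100% = 91.64%


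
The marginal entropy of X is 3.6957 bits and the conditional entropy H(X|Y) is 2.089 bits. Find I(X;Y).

I(X;Y) = H(X) - H(X|Y)
I(X;Y) = 3.6957 - 2.089 = 1.6067 bits


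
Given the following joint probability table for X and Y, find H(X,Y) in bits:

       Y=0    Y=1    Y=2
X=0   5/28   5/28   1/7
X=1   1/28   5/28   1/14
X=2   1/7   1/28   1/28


H(X,Y) = -Σ p(x,y) log₂ p(x,y)
  p(0,0)=5/28: -0.1786 × log₂(0.1786) = 0.4438
  p(0,1)=5/28: -0.1786 × log₂(0.1786) = 0.4438
  p(0,2)=1/7: -0.1429 × log₂(0.1429) = 0.4011
  p(1,0)=1/28: -0.0357 × log₂(0.0357) = 0.1717
  p(1,1)=5/28: -0.1786 × log₂(0.1786) = 0.4438
  p(1,2)=1/14: -0.0714 × log₂(0.0714) = 0.2720
  p(2,0)=1/7: -0.1429 × log₂(0.1429) = 0.4011
  p(2,1)=1/28: -0.0357 × log₂(0.0357) = 0.1717
  p(2,2)=1/28: -0.0357 × log₂(0.0357) = 0.1717
H(X,Y) = 2.9206 bits


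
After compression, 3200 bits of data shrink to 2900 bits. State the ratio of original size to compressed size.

Compression ratio = Original / Compressed
= 3200 / 2900 = 1.10:1


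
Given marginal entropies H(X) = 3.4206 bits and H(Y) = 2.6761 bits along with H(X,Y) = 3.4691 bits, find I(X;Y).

I(X;Y) = H(X) + H(Y) - H(X,Y)
I(X;Y) = 3.4206 + 2.6761 - 3.4691 = 2.6276 bits


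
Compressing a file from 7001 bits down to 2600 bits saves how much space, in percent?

Space savings = (1 - Compressed/Original) × 100%
= (1 - 2600/7001) × 100%
= 62.86%


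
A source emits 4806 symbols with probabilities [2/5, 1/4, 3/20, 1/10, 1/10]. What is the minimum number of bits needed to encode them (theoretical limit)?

Entropy H = 2.1037 bits/symbol
Minimum bits = H × n = 2.1037 × 4806
= 10110.39 bits


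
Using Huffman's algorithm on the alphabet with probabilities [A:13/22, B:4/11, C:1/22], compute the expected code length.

Huffman tree construction:
Combine smallest probabilities repeatedly
Resulting codes:
  A: 1 (length 1)
  B: 01 (length 2)
  C: 00 (length 2)
Average length = Σ p(s) × length(s) = 1.4091 bits


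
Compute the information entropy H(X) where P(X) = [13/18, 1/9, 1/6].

H(X) = -Σ p(x) log₂ p(x)
  -13/18 × log₂(13/18) = 0.3391
  -1/9 × log₂(1/9) = 0.3522
  -1/6 × log₂(1/6) = 0.4308
H(X) = 1.1221 bits


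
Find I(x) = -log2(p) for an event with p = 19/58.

Information content I(x) = -log₂(p(x))
I = -log₂(19/58) = -log₂(0.3276)
I = 1.6101 bits


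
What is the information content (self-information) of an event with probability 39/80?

Information content I(x) = -log₂(p(x))
I = -log₂(39/80) = -log₂(0.4875)
I = 1.0365 bits


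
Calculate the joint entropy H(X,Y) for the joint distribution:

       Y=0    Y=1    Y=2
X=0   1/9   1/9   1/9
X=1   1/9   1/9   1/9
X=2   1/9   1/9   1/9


H(X,Y) = -Σ p(x,y) log₂ p(x,y)
  p(0,0)=1/9: -0.1111 × log₂(0.1111) = 0.3522
  p(0,1)=1/9: -0.1111 × log₂(0.1111) = 0.3522
  p(0,2)=1/9: -0.1111 × log₂(0.1111) = 0.3522
  p(1,0)=1/9: -0.1111 × log₂(0.1111) = 0.3522
  p(1,1)=1/9: -0.1111 × log₂(0.1111) = 0.3522
  p(1,2)=1/9: -0.1111 × log₂(0.1111) = 0.3522
  p(2,0)=1/9: -0.1111 × log₂(0.1111) = 0.3522
  p(2,1)=1/9: -0.1111 × log₂(0.1111) = 0.3522
  p(2,2)=1/9: -0.1111 × log₂(0.1111) = 0.3522
H(X,Y) = 3.1699 bits


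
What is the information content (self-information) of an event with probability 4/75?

Information content I(x) = -log₂(p(x))
I = -log₂(4/75) = -log₂(0.0533)
I = 4.2288 bits


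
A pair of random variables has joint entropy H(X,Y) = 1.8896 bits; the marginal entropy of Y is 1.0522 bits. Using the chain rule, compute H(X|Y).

Chain rule: H(X,Y) = H(X|Y) + H(Y)
H(X|Y) = H(X,Y) - H(Y) = 1.8896 - 1.0522 = 0.8374 bits


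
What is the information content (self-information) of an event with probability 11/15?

Information content I(x) = -log₂(p(x))
I = -log₂(11/15) = -log₂(0.7333)
I = 0.4475 bits


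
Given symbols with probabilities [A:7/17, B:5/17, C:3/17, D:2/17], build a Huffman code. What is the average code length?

Huffman tree construction:
Combine smallest probabilities repeatedly
Resulting codes:
  A: 0 (length 1)
  B: 10 (length 2)
  C: 111 (length 3)
  D: 110 (length 3)
Average length = Σ p(s) × length(s) = 1.8824 bits


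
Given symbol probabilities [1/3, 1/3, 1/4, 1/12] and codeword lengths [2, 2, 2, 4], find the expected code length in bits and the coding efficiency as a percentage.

Average length L = Σ p_i × l_i = 2.1667 bits
Entropy H = 1.8554 bits
Efficiency η = H/L × 100% = 85.63%


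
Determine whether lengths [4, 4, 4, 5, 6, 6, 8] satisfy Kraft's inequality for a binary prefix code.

Kraft inequality: Σ 2^(-l_i) ≤ 1 for prefix-free code
Calculating: 2^(-4) + 2^(-4) + 2^(-4) + 2^(-5) + 2^(-6) + 2^(-6) + 2^(-8)
= 0.0625 + 0.0625 + 0.0625 + 0.03125 + 0.015625 + 0.015625 + 0.00390625
= 0.2539
Since 0.2539 ≤ 1, prefix-free code exists


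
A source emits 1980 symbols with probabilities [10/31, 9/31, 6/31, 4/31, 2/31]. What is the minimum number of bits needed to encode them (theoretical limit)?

Entropy H = 2.1394 bits/symbol
Minimum bits = H × n = 2.1394 × 1980
= 4236.03 bits


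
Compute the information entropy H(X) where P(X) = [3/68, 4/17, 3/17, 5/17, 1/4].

H(X) = -Σ p(x) log₂ p(x)
  -3/68 × log₂(3/68) = 0.1986
  -4/17 × log₂(4/17) = 0.4912
  -3/17 × log₂(3/17) = 0.4416
  -5/17 × log₂(5/17) = 0.5193
  -1/4 × log₂(1/4) = 0.5000
H(X) = 2.1507 bits


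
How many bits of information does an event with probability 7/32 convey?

Information content I(x) = -log₂(p(x))
I = -log₂(7/32) = -log₂(0.2188)
I = 2.1926 bits


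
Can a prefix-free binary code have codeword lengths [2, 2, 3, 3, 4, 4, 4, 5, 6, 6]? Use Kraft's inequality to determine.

Kraft inequality: Σ 2^(-l_i) ≤ 1 for prefix-free code
Calculating: 2^(-2) + 2^(-2) + 2^(-3) + 2^(-3) + 2^(-4) + 2^(-4) + 2^(-4) + 2^(-5) + 2^(-6) + 2^(-6)
= 0.25 + 0.25 + 0.125 + 0.125 + 0.0625 + 0.0625 + 0.0625 + 0.03125 + 0.015625 + 0.015625
= 1.0000
Since 1.0000 ≤ 1, prefix-free code exists


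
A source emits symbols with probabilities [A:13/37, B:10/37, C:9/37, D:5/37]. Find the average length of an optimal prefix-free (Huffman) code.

Huffman tree construction:
Combine smallest probabilities repeatedly
Resulting codes:
  A: 11 (length 2)
  B: 10 (length 2)
  C: 01 (length 2)
  D: 00 (length 2)
Average length = Σ p(s) × length(s) = 2.0000 bits


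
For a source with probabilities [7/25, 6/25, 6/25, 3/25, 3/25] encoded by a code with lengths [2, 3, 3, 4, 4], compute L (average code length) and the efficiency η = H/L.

Average length L = Σ p_i × l_i = 2.9600 bits
Entropy H = 2.2366 bits
Efficiency η = H/L × 100% = 75.56%


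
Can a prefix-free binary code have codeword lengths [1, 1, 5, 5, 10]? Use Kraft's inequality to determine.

Kraft inequality: Σ 2^(-l_i) ≤ 1 for prefix-free code
Calculating: 2^(-1) + 2^(-1) + 2^(-5) + 2^(-5) + 2^(-10)
= 0.5 + 0.5 + 0.03125 + 0.03125 + 0.0009765625
= 1.0635
Since 1.0635 > 1, prefix-free code does not exist


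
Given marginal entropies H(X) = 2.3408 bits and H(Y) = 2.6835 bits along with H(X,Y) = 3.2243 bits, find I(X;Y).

I(X;Y) = H(X) + H(Y) - H(X,Y)
I(X;Y) = 2.3408 + 2.6835 - 3.2243 = 1.8 bits


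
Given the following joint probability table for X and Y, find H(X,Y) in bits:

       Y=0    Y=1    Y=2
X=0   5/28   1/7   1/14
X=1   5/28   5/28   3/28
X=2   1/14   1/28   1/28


H(X,Y) = -Σ p(x,y) log₂ p(x,y)
  p(0,0)=5/28: -0.1786 × log₂(0.1786) = 0.4438
  p(0,1)=1/7: -0.1429 × log₂(0.1429) = 0.4011
  p(0,2)=1/14: -0.0714 × log₂(0.0714) = 0.2720
  p(1,0)=5/28: -0.1786 × log₂(0.1786) = 0.4438
  p(1,1)=5/28: -0.1786 × log₂(0.1786) = 0.4438
  p(1,2)=3/28: -0.1071 × log₂(0.1071) = 0.3453
  p(2,0)=1/14: -0.0714 × log₂(0.0714) = 0.2720
  p(2,1)=1/28: -0.0357 × log₂(0.0357) = 0.1717
  p(2,2)=1/28: -0.0357 × log₂(0.0357) = 0.1717
H(X,Y) = 2.9651 bits


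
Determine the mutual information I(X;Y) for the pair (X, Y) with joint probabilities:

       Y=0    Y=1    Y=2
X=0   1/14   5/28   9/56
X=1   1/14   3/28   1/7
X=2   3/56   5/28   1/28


H(X) = 1.5626, H(Y) = 1.5042, H(X,Y) = 2.9996
I(X;Y) = H(X) + H(Y) - H(X,Y) = 0.0672 bits


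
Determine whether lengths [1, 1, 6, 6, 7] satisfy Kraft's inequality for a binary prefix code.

Kraft inequality: Σ 2^(-l_i) ≤ 1 for prefix-free code
Calculating: 2^(-1) + 2^(-1) + 2^(-6) + 2^(-6) + 2^(-7)
= 0.5 + 0.5 + 0.015625 + 0.015625 + 0.0078125
= 1.0391
Since 1.0391 > 1, prefix-free code does not exist


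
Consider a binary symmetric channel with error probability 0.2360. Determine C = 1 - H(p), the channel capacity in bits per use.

For BSC with error probability p:
C = 1 - H(p) where H(p) is binary entropy
H(0.2360) = -0.2360 × log₂(0.2360) - 0.7640 × log₂(0.7640)
H(p) = 0.7883
C = 1 - 0.7883 = 0.2117 bits/use


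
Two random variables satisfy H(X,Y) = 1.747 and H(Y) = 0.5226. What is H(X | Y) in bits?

Chain rule: H(X,Y) = H(X|Y) + H(Y)
H(X|Y) = H(X,Y) - H(Y) = 1.747 - 0.5226 = 1.2244 bits


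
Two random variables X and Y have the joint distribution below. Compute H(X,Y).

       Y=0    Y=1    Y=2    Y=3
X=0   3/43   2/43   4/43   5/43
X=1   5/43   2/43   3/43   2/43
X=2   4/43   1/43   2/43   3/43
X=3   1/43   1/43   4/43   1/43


H(X,Y) = -Σ p(x,y) log₂ p(x,y)
  p(0,0)=3/43: -0.0698 × log₂(0.0698) = 0.2680
  p(0,1)=2/43: -0.0465 × log₂(0.0465) = 0.2059
  p(0,2)=4/43: -0.0930 × log₂(0.0930) = 0.3187
  p(0,3)=5/43: -0.1163 × log₂(0.1163) = 0.3610
  p(1,0)=5/43: -0.1163 × log₂(0.1163) = 0.3610
  p(1,1)=2/43: -0.0465 × log₂(0.0465) = 0.2059
  p(1,2)=3/43: -0.0698 × log₂(0.0698) = 0.2680
  p(1,3)=2/43: -0.0465 × log₂(0.0465) = 0.2059
  p(2,0)=4/43: -0.0930 × log₂(0.0930) = 0.3187
  p(2,1)=1/43: -0.0233 × log₂(0.0233) = 0.1262
  p(2,2)=2/43: -0.0465 × log₂(0.0465) = 0.2059
  p(2,3)=3/43: -0.0698 × log₂(0.0698) = 0.2680
  p(3,0)=1/43: -0.0233 × log₂(0.0233) = 0.1262
  p(3,1)=1/43: -0.0233 × log₂(0.0233) = 0.1262
  p(3,2)=4/43: -0.0930 × log₂(0.0930) = 0.3187
  p(3,3)=1/43: -0.0233 × log₂(0.0233) = 0.1262
H(X,Y) = 3.8104 bits


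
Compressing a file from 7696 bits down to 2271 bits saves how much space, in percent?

Space savings = (1 - Compressed/Original) × 100%
= (1 - 2271/7696) × 100%
= 70.49%


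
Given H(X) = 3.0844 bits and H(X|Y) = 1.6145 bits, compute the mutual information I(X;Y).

I(X;Y) = H(X) - H(X|Y)
I(X;Y) = 3.0844 - 1.6145 = 1.4699 bits


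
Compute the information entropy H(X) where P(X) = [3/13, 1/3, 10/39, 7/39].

H(X) = -Σ p(x) log₂ p(x)
  -3/13 × log₂(3/13) = 0.4882
  -1/3 × log₂(1/3) = 0.5283
  -10/39 × log₂(10/39) = 0.5035
  -7/39 × log₂(7/39) = 0.4448
H(X) = 1.9647 bits


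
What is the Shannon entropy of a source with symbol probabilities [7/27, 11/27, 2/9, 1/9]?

H(X) = -Σ p(x) log₂ p(x)
  -7/27 × log₂(7/27) = 0.5049
  -11/27 × log₂(11/27) = 0.5278
  -2/9 × log₂(2/9) = 0.4822
  -1/9 × log₂(1/9) = 0.3522
H(X) = 1.8671 bits


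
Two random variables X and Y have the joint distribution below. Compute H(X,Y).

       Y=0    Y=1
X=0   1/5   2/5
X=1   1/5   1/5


H(X,Y) = -Σ p(x,y) log₂ p(x,y)
  p(0,0)=1/5: -0.2000 × log₂(0.2000) = 0.4644
  p(0,1)=2/5: -0.4000 × log₂(0.4000) = 0.5288
  p(1,0)=1/5: -0.2000 × log₂(0.2000) = 0.4644
  p(1,1)=1/5: -0.2000 × log₂(0.2000) = 0.4644
H(X,Y) = 1.9219 bits


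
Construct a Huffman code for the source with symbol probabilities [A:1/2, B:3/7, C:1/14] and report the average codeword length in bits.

Huffman tree construction:
Combine smallest probabilities repeatedly
Resulting codes:
  A: 0 (length 1)
  B: 11 (length 2)
  C: 10 (length 2)
Average length = Σ p(s) × length(s) = 1.5000 bits


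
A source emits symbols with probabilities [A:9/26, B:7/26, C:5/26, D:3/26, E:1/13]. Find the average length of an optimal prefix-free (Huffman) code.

Huffman tree construction:
Combine smallest probabilities repeatedly
Resulting codes:
  A: 11 (length 2)
  B: 10 (length 2)
  C: 00 (length 2)
  D: 011 (length 3)
  E: 010 (length 3)
Average length = Σ p(s) × length(s) = 2.1923 bits
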